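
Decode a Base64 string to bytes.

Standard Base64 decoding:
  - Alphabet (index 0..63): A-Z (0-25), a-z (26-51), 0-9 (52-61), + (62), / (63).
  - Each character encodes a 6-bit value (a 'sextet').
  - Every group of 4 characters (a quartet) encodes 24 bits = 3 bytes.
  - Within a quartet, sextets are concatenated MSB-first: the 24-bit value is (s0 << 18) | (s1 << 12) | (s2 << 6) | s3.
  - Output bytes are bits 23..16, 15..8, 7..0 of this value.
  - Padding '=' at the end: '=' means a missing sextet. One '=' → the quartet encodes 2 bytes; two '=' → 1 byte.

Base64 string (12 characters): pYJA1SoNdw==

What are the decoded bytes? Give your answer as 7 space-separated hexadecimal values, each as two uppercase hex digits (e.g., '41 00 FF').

Answer: A5 82 40 D5 2A 0D 77

Derivation:
After char 0 ('p'=41): chars_in_quartet=1 acc=0x29 bytes_emitted=0
After char 1 ('Y'=24): chars_in_quartet=2 acc=0xA58 bytes_emitted=0
After char 2 ('J'=9): chars_in_quartet=3 acc=0x29609 bytes_emitted=0
After char 3 ('A'=0): chars_in_quartet=4 acc=0xA58240 -> emit A5 82 40, reset; bytes_emitted=3
After char 4 ('1'=53): chars_in_quartet=1 acc=0x35 bytes_emitted=3
After char 5 ('S'=18): chars_in_quartet=2 acc=0xD52 bytes_emitted=3
After char 6 ('o'=40): chars_in_quartet=3 acc=0x354A8 bytes_emitted=3
After char 7 ('N'=13): chars_in_quartet=4 acc=0xD52A0D -> emit D5 2A 0D, reset; bytes_emitted=6
After char 8 ('d'=29): chars_in_quartet=1 acc=0x1D bytes_emitted=6
After char 9 ('w'=48): chars_in_quartet=2 acc=0x770 bytes_emitted=6
Padding '==': partial quartet acc=0x770 -> emit 77; bytes_emitted=7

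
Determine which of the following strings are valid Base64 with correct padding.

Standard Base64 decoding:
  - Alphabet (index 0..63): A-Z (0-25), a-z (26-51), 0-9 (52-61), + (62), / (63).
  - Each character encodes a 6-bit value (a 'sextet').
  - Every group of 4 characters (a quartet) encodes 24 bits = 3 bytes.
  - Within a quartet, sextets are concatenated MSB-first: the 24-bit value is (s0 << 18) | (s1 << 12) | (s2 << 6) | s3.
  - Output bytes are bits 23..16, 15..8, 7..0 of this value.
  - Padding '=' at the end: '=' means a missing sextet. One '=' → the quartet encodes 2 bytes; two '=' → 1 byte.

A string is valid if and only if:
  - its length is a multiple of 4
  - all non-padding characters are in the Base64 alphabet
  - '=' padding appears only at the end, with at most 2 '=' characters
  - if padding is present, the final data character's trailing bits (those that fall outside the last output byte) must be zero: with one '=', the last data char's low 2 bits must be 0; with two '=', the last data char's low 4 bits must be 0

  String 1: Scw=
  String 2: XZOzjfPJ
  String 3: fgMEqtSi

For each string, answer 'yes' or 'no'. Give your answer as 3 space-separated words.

String 1: 'Scw=' → valid
String 2: 'XZOzjfPJ' → valid
String 3: 'fgMEqtSi' → valid

Answer: yes yes yes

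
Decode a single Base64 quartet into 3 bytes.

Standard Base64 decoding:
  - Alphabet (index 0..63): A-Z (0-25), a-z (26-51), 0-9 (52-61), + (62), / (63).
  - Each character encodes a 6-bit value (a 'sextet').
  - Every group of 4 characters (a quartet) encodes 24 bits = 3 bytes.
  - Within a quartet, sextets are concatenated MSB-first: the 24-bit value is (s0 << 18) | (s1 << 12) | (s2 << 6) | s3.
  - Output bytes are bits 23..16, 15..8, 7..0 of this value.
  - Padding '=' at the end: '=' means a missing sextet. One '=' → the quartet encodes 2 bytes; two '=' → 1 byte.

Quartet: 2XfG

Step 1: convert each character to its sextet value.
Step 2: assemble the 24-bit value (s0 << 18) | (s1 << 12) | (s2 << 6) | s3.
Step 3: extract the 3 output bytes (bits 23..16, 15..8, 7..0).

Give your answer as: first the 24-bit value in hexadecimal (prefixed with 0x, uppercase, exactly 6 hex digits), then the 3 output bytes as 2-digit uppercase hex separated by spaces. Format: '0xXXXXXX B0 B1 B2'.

Sextets: 2=54, X=23, f=31, G=6
24-bit: (54<<18) | (23<<12) | (31<<6) | 6
      = 0xD80000 | 0x017000 | 0x0007C0 | 0x000006
      = 0xD977C6
Bytes: (v>>16)&0xFF=D9, (v>>8)&0xFF=77, v&0xFF=C6

Answer: 0xD977C6 D9 77 C6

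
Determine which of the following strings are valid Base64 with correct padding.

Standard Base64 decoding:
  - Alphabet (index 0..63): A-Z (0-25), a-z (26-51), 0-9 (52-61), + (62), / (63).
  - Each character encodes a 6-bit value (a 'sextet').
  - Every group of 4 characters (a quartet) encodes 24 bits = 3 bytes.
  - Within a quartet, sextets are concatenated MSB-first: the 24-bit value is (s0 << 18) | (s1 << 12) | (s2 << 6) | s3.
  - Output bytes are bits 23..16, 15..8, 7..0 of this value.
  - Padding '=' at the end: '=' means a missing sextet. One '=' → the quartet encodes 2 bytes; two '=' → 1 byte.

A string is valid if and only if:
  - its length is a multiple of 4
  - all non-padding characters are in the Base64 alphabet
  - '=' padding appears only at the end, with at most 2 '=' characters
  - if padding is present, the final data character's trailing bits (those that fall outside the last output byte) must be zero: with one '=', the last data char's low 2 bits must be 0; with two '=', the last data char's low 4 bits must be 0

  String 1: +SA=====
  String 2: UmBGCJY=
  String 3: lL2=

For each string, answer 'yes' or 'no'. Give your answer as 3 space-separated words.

String 1: '+SA=====' → invalid (5 pad chars (max 2))
String 2: 'UmBGCJY=' → valid
String 3: 'lL2=' → invalid (bad trailing bits)

Answer: no yes no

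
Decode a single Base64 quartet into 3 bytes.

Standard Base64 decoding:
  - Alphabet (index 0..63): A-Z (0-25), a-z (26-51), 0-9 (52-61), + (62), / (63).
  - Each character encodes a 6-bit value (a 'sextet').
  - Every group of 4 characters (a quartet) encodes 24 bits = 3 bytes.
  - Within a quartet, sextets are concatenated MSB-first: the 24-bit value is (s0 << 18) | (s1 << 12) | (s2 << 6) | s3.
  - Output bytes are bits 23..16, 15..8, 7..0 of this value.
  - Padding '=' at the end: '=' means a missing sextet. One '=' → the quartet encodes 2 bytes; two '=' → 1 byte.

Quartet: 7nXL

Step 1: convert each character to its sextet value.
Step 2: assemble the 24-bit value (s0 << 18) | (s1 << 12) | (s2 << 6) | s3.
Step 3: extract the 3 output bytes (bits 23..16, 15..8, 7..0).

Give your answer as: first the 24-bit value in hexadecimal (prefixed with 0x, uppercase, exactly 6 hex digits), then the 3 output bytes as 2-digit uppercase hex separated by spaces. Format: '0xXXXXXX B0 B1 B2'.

Answer: 0xEE75CB EE 75 CB

Derivation:
Sextets: 7=59, n=39, X=23, L=11
24-bit: (59<<18) | (39<<12) | (23<<6) | 11
      = 0xEC0000 | 0x027000 | 0x0005C0 | 0x00000B
      = 0xEE75CB
Bytes: (v>>16)&0xFF=EE, (v>>8)&0xFF=75, v&0xFF=CB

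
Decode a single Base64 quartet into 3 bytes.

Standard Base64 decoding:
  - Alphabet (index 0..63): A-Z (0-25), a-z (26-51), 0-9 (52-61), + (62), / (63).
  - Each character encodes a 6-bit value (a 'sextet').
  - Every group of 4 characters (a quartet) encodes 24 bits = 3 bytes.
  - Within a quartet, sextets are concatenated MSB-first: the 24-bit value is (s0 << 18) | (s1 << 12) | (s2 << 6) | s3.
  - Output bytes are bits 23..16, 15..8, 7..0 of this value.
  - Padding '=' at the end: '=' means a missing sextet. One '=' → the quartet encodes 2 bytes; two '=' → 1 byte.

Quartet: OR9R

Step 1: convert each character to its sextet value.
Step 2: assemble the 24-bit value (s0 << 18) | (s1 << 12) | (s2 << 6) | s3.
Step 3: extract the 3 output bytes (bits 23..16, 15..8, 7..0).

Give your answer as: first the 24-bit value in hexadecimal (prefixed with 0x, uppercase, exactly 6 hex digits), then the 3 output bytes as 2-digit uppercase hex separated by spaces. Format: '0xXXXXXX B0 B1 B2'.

Sextets: O=14, R=17, 9=61, R=17
24-bit: (14<<18) | (17<<12) | (61<<6) | 17
      = 0x380000 | 0x011000 | 0x000F40 | 0x000011
      = 0x391F51
Bytes: (v>>16)&0xFF=39, (v>>8)&0xFF=1F, v&0xFF=51

Answer: 0x391F51 39 1F 51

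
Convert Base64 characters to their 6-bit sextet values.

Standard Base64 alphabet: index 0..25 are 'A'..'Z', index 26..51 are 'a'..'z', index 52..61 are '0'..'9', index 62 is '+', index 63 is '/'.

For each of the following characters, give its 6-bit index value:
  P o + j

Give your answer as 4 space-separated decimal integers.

'P': A..Z range, ord('P') − ord('A') = 15
'o': a..z range, 26 + ord('o') − ord('a') = 40
'+': index 62
'j': a..z range, 26 + ord('j') − ord('a') = 35

Answer: 15 40 62 35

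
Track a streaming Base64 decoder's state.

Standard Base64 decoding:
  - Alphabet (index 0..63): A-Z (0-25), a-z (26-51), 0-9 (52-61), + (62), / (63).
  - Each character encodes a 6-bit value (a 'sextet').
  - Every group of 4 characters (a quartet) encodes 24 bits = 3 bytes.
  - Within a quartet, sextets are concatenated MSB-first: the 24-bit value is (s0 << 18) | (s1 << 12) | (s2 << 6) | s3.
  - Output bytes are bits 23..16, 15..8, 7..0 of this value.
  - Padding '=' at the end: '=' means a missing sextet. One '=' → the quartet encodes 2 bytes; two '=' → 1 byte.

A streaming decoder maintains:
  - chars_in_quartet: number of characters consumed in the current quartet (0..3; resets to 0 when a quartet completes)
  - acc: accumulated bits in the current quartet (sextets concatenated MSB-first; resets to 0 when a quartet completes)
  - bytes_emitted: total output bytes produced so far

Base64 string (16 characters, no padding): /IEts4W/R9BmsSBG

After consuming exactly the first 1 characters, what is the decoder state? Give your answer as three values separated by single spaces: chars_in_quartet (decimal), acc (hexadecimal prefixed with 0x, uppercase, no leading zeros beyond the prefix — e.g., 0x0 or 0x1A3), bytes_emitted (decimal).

After char 0 ('/'=63): chars_in_quartet=1 acc=0x3F bytes_emitted=0

Answer: 1 0x3F 0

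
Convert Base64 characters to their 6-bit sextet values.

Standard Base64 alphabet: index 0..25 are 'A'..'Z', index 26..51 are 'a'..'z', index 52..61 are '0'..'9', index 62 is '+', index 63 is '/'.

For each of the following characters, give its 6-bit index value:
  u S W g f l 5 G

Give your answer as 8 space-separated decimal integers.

'u': a..z range, 26 + ord('u') − ord('a') = 46
'S': A..Z range, ord('S') − ord('A') = 18
'W': A..Z range, ord('W') − ord('A') = 22
'g': a..z range, 26 + ord('g') − ord('a') = 32
'f': a..z range, 26 + ord('f') − ord('a') = 31
'l': a..z range, 26 + ord('l') − ord('a') = 37
'5': 0..9 range, 52 + ord('5') − ord('0') = 57
'G': A..Z range, ord('G') − ord('A') = 6

Answer: 46 18 22 32 31 37 57 6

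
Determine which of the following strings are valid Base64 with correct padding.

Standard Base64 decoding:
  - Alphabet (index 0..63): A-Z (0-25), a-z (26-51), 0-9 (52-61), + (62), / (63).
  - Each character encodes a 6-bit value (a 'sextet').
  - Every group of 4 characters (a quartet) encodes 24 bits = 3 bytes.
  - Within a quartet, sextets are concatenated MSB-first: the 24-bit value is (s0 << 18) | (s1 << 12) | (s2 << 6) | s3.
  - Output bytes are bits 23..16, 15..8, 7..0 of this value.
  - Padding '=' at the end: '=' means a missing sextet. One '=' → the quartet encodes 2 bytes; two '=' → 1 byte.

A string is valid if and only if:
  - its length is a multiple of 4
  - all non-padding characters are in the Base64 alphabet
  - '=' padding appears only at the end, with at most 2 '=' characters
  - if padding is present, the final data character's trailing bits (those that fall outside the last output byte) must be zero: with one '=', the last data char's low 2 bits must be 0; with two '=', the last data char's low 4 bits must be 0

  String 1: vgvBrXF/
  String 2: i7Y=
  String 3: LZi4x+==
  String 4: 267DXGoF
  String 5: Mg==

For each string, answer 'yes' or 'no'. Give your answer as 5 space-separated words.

Answer: yes yes no yes yes

Derivation:
String 1: 'vgvBrXF/' → valid
String 2: 'i7Y=' → valid
String 3: 'LZi4x+==' → invalid (bad trailing bits)
String 4: '267DXGoF' → valid
String 5: 'Mg==' → valid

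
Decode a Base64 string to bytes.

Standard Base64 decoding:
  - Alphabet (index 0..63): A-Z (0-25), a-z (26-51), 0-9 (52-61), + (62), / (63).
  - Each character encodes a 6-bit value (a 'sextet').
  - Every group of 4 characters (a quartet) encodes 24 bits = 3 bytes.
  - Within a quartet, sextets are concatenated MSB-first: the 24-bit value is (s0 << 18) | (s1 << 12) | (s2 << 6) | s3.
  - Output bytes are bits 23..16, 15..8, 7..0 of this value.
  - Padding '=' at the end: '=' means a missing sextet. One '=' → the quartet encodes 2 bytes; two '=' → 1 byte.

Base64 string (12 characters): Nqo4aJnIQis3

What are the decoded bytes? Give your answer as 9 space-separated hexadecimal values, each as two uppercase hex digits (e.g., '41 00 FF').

Answer: 36 AA 38 68 99 C8 42 2B 37

Derivation:
After char 0 ('N'=13): chars_in_quartet=1 acc=0xD bytes_emitted=0
After char 1 ('q'=42): chars_in_quartet=2 acc=0x36A bytes_emitted=0
After char 2 ('o'=40): chars_in_quartet=3 acc=0xDAA8 bytes_emitted=0
After char 3 ('4'=56): chars_in_quartet=4 acc=0x36AA38 -> emit 36 AA 38, reset; bytes_emitted=3
After char 4 ('a'=26): chars_in_quartet=1 acc=0x1A bytes_emitted=3
After char 5 ('J'=9): chars_in_quartet=2 acc=0x689 bytes_emitted=3
After char 6 ('n'=39): chars_in_quartet=3 acc=0x1A267 bytes_emitted=3
After char 7 ('I'=8): chars_in_quartet=4 acc=0x6899C8 -> emit 68 99 C8, reset; bytes_emitted=6
After char 8 ('Q'=16): chars_in_quartet=1 acc=0x10 bytes_emitted=6
After char 9 ('i'=34): chars_in_quartet=2 acc=0x422 bytes_emitted=6
After char 10 ('s'=44): chars_in_quartet=3 acc=0x108AC bytes_emitted=6
After char 11 ('3'=55): chars_in_quartet=4 acc=0x422B37 -> emit 42 2B 37, reset; bytes_emitted=9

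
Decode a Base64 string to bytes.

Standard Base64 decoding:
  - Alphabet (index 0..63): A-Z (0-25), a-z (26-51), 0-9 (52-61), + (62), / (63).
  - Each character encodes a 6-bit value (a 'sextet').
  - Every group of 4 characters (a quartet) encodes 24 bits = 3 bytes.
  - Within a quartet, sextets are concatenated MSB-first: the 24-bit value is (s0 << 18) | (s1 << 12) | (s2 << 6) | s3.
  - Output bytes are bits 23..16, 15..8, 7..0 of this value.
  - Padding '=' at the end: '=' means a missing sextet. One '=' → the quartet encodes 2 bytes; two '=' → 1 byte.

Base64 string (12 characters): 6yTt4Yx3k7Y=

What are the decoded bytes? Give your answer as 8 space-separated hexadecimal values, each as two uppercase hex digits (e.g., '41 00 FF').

Answer: EB 24 ED E1 8C 77 93 B6

Derivation:
After char 0 ('6'=58): chars_in_quartet=1 acc=0x3A bytes_emitted=0
After char 1 ('y'=50): chars_in_quartet=2 acc=0xEB2 bytes_emitted=0
After char 2 ('T'=19): chars_in_quartet=3 acc=0x3AC93 bytes_emitted=0
After char 3 ('t'=45): chars_in_quartet=4 acc=0xEB24ED -> emit EB 24 ED, reset; bytes_emitted=3
After char 4 ('4'=56): chars_in_quartet=1 acc=0x38 bytes_emitted=3
After char 5 ('Y'=24): chars_in_quartet=2 acc=0xE18 bytes_emitted=3
After char 6 ('x'=49): chars_in_quartet=3 acc=0x38631 bytes_emitted=3
After char 7 ('3'=55): chars_in_quartet=4 acc=0xE18C77 -> emit E1 8C 77, reset; bytes_emitted=6
After char 8 ('k'=36): chars_in_quartet=1 acc=0x24 bytes_emitted=6
After char 9 ('7'=59): chars_in_quartet=2 acc=0x93B bytes_emitted=6
After char 10 ('Y'=24): chars_in_quartet=3 acc=0x24ED8 bytes_emitted=6
Padding '=': partial quartet acc=0x24ED8 -> emit 93 B6; bytes_emitted=8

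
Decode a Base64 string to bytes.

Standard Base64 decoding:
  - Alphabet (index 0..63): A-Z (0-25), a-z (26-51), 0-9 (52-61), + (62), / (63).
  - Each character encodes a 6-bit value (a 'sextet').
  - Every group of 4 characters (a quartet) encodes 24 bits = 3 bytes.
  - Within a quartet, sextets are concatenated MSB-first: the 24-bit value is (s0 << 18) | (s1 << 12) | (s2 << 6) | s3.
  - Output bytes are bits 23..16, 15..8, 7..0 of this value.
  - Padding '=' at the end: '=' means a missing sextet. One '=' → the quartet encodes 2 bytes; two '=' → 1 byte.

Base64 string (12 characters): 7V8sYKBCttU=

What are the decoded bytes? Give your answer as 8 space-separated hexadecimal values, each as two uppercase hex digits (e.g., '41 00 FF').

After char 0 ('7'=59): chars_in_quartet=1 acc=0x3B bytes_emitted=0
After char 1 ('V'=21): chars_in_quartet=2 acc=0xED5 bytes_emitted=0
After char 2 ('8'=60): chars_in_quartet=3 acc=0x3B57C bytes_emitted=0
After char 3 ('s'=44): chars_in_quartet=4 acc=0xED5F2C -> emit ED 5F 2C, reset; bytes_emitted=3
After char 4 ('Y'=24): chars_in_quartet=1 acc=0x18 bytes_emitted=3
After char 5 ('K'=10): chars_in_quartet=2 acc=0x60A bytes_emitted=3
After char 6 ('B'=1): chars_in_quartet=3 acc=0x18281 bytes_emitted=3
After char 7 ('C'=2): chars_in_quartet=4 acc=0x60A042 -> emit 60 A0 42, reset; bytes_emitted=6
After char 8 ('t'=45): chars_in_quartet=1 acc=0x2D bytes_emitted=6
After char 9 ('t'=45): chars_in_quartet=2 acc=0xB6D bytes_emitted=6
After char 10 ('U'=20): chars_in_quartet=3 acc=0x2DB54 bytes_emitted=6
Padding '=': partial quartet acc=0x2DB54 -> emit B6 D5; bytes_emitted=8

Answer: ED 5F 2C 60 A0 42 B6 D5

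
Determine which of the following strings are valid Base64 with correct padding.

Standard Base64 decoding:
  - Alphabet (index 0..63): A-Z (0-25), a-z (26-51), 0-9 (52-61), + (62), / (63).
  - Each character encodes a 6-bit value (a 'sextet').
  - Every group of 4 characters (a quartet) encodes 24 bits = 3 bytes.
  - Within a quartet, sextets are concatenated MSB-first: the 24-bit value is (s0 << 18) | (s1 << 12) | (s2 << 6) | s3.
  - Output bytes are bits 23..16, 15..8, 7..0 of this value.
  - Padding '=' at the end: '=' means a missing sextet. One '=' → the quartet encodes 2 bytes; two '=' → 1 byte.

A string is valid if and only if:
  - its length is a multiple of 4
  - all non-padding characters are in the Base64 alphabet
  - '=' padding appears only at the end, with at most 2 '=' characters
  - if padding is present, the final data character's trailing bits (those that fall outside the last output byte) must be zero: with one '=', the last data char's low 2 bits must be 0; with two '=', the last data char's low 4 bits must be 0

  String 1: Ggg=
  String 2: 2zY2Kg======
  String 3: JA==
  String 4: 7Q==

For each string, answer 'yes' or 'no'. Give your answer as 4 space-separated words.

String 1: 'Ggg=' → valid
String 2: '2zY2Kg======' → invalid (6 pad chars (max 2))
String 3: 'JA==' → valid
String 4: '7Q==' → valid

Answer: yes no yes yes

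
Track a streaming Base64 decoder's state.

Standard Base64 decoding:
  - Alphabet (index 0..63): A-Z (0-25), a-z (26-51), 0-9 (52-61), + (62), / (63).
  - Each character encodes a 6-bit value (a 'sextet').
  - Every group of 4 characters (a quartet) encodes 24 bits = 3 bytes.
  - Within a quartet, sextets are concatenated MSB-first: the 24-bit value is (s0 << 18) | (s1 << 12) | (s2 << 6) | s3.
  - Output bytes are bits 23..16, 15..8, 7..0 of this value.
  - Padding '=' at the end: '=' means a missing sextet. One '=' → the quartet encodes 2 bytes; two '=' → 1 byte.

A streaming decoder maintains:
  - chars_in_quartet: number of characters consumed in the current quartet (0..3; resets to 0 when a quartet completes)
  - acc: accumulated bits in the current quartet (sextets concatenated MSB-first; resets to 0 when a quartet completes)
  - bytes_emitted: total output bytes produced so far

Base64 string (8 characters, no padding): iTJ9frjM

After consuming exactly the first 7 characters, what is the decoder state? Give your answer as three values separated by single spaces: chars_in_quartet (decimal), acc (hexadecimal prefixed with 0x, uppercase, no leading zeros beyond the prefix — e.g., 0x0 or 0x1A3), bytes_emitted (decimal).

Answer: 3 0x1FAE3 3

Derivation:
After char 0 ('i'=34): chars_in_quartet=1 acc=0x22 bytes_emitted=0
After char 1 ('T'=19): chars_in_quartet=2 acc=0x893 bytes_emitted=0
After char 2 ('J'=9): chars_in_quartet=3 acc=0x224C9 bytes_emitted=0
After char 3 ('9'=61): chars_in_quartet=4 acc=0x89327D -> emit 89 32 7D, reset; bytes_emitted=3
After char 4 ('f'=31): chars_in_quartet=1 acc=0x1F bytes_emitted=3
After char 5 ('r'=43): chars_in_quartet=2 acc=0x7EB bytes_emitted=3
After char 6 ('j'=35): chars_in_quartet=3 acc=0x1FAE3 bytes_emitted=3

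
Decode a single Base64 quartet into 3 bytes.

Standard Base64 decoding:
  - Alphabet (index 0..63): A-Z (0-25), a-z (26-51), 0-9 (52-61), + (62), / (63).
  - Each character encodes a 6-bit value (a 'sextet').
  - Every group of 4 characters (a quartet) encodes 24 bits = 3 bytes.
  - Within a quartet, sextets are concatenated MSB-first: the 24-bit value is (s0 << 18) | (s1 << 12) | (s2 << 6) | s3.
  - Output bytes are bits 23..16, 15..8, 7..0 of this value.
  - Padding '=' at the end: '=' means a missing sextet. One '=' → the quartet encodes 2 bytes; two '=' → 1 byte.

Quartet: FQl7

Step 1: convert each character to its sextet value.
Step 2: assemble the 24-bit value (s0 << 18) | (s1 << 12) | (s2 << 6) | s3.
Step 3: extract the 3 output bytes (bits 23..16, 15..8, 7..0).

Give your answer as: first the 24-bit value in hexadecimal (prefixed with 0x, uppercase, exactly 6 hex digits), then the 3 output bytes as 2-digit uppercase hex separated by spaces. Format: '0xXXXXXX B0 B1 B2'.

Answer: 0x15097B 15 09 7B

Derivation:
Sextets: F=5, Q=16, l=37, 7=59
24-bit: (5<<18) | (16<<12) | (37<<6) | 59
      = 0x140000 | 0x010000 | 0x000940 | 0x00003B
      = 0x15097B
Bytes: (v>>16)&0xFF=15, (v>>8)&0xFF=09, v&0xFF=7B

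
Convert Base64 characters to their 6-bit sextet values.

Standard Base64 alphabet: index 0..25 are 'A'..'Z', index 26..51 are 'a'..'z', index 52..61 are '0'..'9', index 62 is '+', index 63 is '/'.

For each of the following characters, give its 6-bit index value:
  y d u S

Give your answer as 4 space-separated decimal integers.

Answer: 50 29 46 18

Derivation:
'y': a..z range, 26 + ord('y') − ord('a') = 50
'd': a..z range, 26 + ord('d') − ord('a') = 29
'u': a..z range, 26 + ord('u') − ord('a') = 46
'S': A..Z range, ord('S') − ord('A') = 18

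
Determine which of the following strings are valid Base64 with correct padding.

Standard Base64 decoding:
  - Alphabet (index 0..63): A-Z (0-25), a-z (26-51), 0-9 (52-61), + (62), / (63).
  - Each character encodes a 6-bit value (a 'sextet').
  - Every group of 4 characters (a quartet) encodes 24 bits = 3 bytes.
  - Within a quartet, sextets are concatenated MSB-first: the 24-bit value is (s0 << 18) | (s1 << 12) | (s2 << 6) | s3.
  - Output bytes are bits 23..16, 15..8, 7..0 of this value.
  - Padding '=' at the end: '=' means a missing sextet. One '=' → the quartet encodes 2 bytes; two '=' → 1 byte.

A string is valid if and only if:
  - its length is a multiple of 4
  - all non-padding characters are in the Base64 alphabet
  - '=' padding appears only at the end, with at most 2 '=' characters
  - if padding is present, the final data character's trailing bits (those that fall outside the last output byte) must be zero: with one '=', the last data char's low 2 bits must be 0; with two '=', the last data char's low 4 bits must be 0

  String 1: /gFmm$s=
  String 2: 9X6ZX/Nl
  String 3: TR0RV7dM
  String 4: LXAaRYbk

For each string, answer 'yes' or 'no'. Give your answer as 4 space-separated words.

String 1: '/gFmm$s=' → invalid (bad char(s): ['$'])
String 2: '9X6ZX/Nl' → valid
String 3: 'TR0RV7dM' → valid
String 4: 'LXAaRYbk' → valid

Answer: no yes yes yes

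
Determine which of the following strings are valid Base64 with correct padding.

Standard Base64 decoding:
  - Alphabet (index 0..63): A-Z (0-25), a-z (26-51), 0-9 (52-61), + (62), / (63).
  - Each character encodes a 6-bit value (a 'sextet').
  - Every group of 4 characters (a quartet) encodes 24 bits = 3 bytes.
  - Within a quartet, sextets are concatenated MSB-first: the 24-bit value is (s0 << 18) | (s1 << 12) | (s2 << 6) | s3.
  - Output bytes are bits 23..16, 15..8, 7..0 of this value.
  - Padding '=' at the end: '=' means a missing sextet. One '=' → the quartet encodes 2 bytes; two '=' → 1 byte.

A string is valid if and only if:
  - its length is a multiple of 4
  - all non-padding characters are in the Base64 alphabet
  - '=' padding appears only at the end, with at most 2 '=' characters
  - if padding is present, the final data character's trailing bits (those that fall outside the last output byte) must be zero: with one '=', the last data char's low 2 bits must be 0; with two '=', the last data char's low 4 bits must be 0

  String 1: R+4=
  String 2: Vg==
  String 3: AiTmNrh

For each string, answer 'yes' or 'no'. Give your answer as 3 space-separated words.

Answer: yes yes no

Derivation:
String 1: 'R+4=' → valid
String 2: 'Vg==' → valid
String 3: 'AiTmNrh' → invalid (len=7 not mult of 4)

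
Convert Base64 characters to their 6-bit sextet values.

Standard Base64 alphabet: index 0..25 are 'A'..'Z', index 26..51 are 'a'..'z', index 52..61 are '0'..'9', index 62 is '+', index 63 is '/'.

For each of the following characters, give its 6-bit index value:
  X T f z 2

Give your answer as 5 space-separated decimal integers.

'X': A..Z range, ord('X') − ord('A') = 23
'T': A..Z range, ord('T') − ord('A') = 19
'f': a..z range, 26 + ord('f') − ord('a') = 31
'z': a..z range, 26 + ord('z') − ord('a') = 51
'2': 0..9 range, 52 + ord('2') − ord('0') = 54

Answer: 23 19 31 51 54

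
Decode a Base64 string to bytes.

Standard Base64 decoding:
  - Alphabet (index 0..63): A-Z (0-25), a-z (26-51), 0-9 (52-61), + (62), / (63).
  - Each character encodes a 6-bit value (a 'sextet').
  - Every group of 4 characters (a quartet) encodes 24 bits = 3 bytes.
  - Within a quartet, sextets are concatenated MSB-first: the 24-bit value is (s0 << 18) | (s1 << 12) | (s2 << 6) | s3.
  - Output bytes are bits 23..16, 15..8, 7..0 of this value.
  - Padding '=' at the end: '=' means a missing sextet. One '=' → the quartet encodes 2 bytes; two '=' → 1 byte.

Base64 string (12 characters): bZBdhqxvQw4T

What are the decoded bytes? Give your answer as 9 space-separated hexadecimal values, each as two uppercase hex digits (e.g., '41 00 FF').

Answer: 6D 90 5D 86 AC 6F 43 0E 13

Derivation:
After char 0 ('b'=27): chars_in_quartet=1 acc=0x1B bytes_emitted=0
After char 1 ('Z'=25): chars_in_quartet=2 acc=0x6D9 bytes_emitted=0
After char 2 ('B'=1): chars_in_quartet=3 acc=0x1B641 bytes_emitted=0
After char 3 ('d'=29): chars_in_quartet=4 acc=0x6D905D -> emit 6D 90 5D, reset; bytes_emitted=3
After char 4 ('h'=33): chars_in_quartet=1 acc=0x21 bytes_emitted=3
After char 5 ('q'=42): chars_in_quartet=2 acc=0x86A bytes_emitted=3
After char 6 ('x'=49): chars_in_quartet=3 acc=0x21AB1 bytes_emitted=3
After char 7 ('v'=47): chars_in_quartet=4 acc=0x86AC6F -> emit 86 AC 6F, reset; bytes_emitted=6
After char 8 ('Q'=16): chars_in_quartet=1 acc=0x10 bytes_emitted=6
After char 9 ('w'=48): chars_in_quartet=2 acc=0x430 bytes_emitted=6
After char 10 ('4'=56): chars_in_quartet=3 acc=0x10C38 bytes_emitted=6
After char 11 ('T'=19): chars_in_quartet=4 acc=0x430E13 -> emit 43 0E 13, reset; bytes_emitted=9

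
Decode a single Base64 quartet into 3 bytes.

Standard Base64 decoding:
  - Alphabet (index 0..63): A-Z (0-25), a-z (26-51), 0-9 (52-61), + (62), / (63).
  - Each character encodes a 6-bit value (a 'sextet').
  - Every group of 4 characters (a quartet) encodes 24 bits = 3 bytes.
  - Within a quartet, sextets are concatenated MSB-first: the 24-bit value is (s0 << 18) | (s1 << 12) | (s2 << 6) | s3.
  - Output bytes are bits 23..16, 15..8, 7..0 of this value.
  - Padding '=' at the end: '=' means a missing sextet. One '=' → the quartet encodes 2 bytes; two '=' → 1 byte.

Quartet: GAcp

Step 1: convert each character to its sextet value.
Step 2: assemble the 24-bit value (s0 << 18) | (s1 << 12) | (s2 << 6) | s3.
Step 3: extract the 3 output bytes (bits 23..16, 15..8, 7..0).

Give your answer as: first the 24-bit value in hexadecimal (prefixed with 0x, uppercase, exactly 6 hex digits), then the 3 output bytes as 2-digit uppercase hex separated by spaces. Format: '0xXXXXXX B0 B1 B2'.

Sextets: G=6, A=0, c=28, p=41
24-bit: (6<<18) | (0<<12) | (28<<6) | 41
      = 0x180000 | 0x000000 | 0x000700 | 0x000029
      = 0x180729
Bytes: (v>>16)&0xFF=18, (v>>8)&0xFF=07, v&0xFF=29

Answer: 0x180729 18 07 29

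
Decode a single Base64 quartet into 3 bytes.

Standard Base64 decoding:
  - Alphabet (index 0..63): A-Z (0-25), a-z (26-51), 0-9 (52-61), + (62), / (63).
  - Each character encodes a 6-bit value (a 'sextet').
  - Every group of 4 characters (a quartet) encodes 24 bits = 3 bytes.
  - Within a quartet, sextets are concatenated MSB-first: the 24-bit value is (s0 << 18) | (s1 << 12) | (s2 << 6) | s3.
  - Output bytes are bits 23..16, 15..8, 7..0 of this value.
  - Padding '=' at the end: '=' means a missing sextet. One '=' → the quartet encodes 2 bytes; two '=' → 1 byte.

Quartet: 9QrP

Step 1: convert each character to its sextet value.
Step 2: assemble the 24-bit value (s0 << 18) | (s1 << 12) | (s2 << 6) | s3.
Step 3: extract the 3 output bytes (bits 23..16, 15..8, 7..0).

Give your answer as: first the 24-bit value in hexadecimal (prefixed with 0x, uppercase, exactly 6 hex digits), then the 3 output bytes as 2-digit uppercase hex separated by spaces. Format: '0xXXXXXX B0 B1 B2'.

Sextets: 9=61, Q=16, r=43, P=15
24-bit: (61<<18) | (16<<12) | (43<<6) | 15
      = 0xF40000 | 0x010000 | 0x000AC0 | 0x00000F
      = 0xF50ACF
Bytes: (v>>16)&0xFF=F5, (v>>8)&0xFF=0A, v&0xFF=CF

Answer: 0xF50ACF F5 0A CF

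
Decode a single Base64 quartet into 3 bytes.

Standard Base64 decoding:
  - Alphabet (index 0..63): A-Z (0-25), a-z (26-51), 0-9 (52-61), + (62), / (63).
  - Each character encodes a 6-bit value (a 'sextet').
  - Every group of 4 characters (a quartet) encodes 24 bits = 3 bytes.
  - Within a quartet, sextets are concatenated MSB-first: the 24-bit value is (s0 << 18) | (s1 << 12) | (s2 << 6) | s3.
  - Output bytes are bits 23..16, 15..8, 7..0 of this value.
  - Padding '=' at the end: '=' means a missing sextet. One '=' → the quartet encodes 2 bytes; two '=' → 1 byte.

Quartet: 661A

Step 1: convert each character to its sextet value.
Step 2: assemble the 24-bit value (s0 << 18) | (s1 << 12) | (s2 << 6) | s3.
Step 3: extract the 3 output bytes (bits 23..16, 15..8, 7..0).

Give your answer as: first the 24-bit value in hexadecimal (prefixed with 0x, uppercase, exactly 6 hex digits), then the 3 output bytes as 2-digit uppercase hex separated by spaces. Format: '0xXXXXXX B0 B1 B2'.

Answer: 0xEBAD40 EB AD 40

Derivation:
Sextets: 6=58, 6=58, 1=53, A=0
24-bit: (58<<18) | (58<<12) | (53<<6) | 0
      = 0xE80000 | 0x03A000 | 0x000D40 | 0x000000
      = 0xEBAD40
Bytes: (v>>16)&0xFF=EB, (v>>8)&0xFF=AD, v&0xFF=40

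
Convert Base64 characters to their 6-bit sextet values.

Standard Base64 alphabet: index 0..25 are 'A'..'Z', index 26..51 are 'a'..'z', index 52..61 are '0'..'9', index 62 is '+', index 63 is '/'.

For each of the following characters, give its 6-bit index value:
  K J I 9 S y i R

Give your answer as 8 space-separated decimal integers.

'K': A..Z range, ord('K') − ord('A') = 10
'J': A..Z range, ord('J') − ord('A') = 9
'I': A..Z range, ord('I') − ord('A') = 8
'9': 0..9 range, 52 + ord('9') − ord('0') = 61
'S': A..Z range, ord('S') − ord('A') = 18
'y': a..z range, 26 + ord('y') − ord('a') = 50
'i': a..z range, 26 + ord('i') − ord('a') = 34
'R': A..Z range, ord('R') − ord('A') = 17

Answer: 10 9 8 61 18 50 34 17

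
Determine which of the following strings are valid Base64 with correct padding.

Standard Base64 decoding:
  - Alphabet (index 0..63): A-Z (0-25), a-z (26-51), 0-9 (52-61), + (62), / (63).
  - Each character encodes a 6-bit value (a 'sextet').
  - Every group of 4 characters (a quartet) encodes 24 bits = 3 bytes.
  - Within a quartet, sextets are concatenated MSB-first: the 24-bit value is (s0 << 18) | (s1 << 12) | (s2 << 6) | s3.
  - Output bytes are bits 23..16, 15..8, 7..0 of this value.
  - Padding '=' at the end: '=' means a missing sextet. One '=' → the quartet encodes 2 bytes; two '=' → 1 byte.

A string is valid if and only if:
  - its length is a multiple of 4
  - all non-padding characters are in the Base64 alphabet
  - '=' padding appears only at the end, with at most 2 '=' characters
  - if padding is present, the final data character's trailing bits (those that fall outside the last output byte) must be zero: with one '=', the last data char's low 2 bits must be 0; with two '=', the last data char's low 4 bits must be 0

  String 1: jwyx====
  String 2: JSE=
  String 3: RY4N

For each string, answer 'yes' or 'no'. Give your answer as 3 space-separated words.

String 1: 'jwyx====' → invalid (4 pad chars (max 2))
String 2: 'JSE=' → valid
String 3: 'RY4N' → valid

Answer: no yes yes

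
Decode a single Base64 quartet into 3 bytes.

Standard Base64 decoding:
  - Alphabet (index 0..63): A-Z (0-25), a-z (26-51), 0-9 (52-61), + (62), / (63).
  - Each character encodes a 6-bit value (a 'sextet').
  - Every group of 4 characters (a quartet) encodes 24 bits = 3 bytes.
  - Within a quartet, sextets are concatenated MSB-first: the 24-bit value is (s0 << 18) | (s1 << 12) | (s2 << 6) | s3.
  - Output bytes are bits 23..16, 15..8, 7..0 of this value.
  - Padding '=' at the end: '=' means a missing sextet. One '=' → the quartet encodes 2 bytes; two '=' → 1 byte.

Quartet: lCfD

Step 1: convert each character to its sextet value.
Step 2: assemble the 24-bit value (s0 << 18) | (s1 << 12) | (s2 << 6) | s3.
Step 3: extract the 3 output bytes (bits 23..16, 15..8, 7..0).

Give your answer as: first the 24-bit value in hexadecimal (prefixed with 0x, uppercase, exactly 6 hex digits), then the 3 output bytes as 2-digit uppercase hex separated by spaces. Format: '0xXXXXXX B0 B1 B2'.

Answer: 0x9427C3 94 27 C3

Derivation:
Sextets: l=37, C=2, f=31, D=3
24-bit: (37<<18) | (2<<12) | (31<<6) | 3
      = 0x940000 | 0x002000 | 0x0007C0 | 0x000003
      = 0x9427C3
Bytes: (v>>16)&0xFF=94, (v>>8)&0xFF=27, v&0xFF=C3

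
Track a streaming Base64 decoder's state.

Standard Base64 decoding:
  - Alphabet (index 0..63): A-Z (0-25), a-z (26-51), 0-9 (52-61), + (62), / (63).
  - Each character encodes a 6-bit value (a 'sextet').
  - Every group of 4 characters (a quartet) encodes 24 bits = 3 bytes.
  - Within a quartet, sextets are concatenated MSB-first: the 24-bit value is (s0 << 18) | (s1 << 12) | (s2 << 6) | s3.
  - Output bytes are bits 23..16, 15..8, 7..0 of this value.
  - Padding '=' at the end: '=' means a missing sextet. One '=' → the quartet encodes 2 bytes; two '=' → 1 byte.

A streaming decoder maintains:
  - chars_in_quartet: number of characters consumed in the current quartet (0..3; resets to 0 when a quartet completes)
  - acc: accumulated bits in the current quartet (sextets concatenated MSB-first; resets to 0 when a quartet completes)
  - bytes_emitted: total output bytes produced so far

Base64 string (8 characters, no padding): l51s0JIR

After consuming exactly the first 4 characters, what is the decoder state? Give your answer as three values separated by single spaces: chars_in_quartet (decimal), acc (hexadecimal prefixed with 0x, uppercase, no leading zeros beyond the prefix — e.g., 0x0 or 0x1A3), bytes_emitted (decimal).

After char 0 ('l'=37): chars_in_quartet=1 acc=0x25 bytes_emitted=0
After char 1 ('5'=57): chars_in_quartet=2 acc=0x979 bytes_emitted=0
After char 2 ('1'=53): chars_in_quartet=3 acc=0x25E75 bytes_emitted=0
After char 3 ('s'=44): chars_in_quartet=4 acc=0x979D6C -> emit 97 9D 6C, reset; bytes_emitted=3

Answer: 0 0x0 3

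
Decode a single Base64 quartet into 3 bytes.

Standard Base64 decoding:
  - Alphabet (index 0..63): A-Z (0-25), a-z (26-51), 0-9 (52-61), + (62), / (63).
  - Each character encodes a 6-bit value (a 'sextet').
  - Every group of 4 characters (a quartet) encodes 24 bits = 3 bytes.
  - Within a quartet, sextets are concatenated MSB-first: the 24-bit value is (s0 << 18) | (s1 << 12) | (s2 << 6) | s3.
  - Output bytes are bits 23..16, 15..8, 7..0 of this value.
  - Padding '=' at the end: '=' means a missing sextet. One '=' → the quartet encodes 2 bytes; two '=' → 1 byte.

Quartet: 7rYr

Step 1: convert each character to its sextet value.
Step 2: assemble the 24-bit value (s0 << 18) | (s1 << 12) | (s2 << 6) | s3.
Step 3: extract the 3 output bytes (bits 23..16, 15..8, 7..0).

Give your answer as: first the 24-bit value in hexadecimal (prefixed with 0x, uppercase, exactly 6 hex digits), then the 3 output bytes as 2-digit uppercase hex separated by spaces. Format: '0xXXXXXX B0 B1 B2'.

Sextets: 7=59, r=43, Y=24, r=43
24-bit: (59<<18) | (43<<12) | (24<<6) | 43
      = 0xEC0000 | 0x02B000 | 0x000600 | 0x00002B
      = 0xEEB62B
Bytes: (v>>16)&0xFF=EE, (v>>8)&0xFF=B6, v&0xFF=2B

Answer: 0xEEB62B EE B6 2B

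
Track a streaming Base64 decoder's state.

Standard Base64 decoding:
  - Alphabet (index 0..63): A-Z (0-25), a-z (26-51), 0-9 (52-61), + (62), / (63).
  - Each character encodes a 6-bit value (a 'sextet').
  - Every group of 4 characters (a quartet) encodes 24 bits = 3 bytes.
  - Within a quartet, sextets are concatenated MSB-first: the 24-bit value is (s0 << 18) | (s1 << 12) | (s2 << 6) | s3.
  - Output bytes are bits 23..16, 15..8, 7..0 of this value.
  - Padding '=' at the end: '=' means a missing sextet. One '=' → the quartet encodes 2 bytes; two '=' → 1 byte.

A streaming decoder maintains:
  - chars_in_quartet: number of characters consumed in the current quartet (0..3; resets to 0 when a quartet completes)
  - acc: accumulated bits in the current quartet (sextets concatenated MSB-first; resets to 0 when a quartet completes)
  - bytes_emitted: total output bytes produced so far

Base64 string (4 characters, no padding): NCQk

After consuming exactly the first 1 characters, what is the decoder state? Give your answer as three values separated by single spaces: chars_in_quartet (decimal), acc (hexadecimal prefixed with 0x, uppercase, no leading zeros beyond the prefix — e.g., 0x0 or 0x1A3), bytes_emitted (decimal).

Answer: 1 0xD 0

Derivation:
After char 0 ('N'=13): chars_in_quartet=1 acc=0xD bytes_emitted=0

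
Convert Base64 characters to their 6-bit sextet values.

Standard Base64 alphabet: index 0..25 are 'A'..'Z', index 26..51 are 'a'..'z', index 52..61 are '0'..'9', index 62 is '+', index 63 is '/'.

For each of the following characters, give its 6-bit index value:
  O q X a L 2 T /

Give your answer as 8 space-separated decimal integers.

'O': A..Z range, ord('O') − ord('A') = 14
'q': a..z range, 26 + ord('q') − ord('a') = 42
'X': A..Z range, ord('X') − ord('A') = 23
'a': a..z range, 26 + ord('a') − ord('a') = 26
'L': A..Z range, ord('L') − ord('A') = 11
'2': 0..9 range, 52 + ord('2') − ord('0') = 54
'T': A..Z range, ord('T') − ord('A') = 19
'/': index 63

Answer: 14 42 23 26 11 54 19 63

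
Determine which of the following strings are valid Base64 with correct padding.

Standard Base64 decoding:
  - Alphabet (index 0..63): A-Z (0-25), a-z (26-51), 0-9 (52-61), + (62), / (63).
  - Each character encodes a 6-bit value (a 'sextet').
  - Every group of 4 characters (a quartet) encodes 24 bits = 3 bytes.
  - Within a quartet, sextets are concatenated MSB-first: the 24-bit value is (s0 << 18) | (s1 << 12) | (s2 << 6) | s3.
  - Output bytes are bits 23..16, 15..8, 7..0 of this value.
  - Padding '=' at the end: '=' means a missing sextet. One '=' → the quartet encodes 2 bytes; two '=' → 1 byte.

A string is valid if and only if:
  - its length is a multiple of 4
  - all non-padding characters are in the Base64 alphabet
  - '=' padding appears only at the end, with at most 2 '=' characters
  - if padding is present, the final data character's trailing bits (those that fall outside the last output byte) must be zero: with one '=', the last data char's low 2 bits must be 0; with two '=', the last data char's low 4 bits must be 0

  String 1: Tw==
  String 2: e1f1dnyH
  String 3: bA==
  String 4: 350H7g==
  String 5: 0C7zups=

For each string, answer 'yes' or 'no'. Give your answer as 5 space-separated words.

String 1: 'Tw==' → valid
String 2: 'e1f1dnyH' → valid
String 3: 'bA==' → valid
String 4: '350H7g==' → valid
String 5: '0C7zups=' → valid

Answer: yes yes yes yes yes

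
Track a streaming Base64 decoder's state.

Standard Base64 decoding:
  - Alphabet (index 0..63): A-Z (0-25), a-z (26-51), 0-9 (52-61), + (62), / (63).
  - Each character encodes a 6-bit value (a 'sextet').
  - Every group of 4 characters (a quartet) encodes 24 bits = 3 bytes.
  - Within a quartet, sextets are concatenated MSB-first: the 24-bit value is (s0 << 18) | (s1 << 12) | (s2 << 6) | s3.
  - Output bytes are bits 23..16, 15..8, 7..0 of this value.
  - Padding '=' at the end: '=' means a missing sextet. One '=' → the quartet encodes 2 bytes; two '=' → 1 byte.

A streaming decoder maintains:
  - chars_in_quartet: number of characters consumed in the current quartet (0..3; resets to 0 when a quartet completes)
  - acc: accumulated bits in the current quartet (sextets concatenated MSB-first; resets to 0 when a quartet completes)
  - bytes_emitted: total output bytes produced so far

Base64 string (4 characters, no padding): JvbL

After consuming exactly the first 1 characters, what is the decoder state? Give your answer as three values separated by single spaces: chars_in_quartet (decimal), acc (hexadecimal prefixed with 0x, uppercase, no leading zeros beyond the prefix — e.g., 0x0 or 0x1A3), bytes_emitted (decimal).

Answer: 1 0x9 0

Derivation:
After char 0 ('J'=9): chars_in_quartet=1 acc=0x9 bytes_emitted=0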